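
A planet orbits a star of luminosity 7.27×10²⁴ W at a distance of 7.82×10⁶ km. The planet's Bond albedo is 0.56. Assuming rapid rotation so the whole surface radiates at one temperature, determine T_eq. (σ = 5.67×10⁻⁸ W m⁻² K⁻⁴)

d = 7.82×10⁶ km = 7.82×10⁹ m.
Flux: S = L/(4πd²) = 7.27×10²⁴/(4π×(7.82×10⁹)²) = 9460 W m⁻².
Energy balance: absorbed = emitted ⇒ πR²·S(1−A) = 4πR²·σT_eq⁴, so T_eq⁴ = S(1−A)/(4σ).
T_eq = [9460 × 0.44 / (4 × 5.67×10⁻⁸)]^(1/4) = (1.84×10¹⁰)^(1/4) = 368 K.

T_eq ≈ 368 K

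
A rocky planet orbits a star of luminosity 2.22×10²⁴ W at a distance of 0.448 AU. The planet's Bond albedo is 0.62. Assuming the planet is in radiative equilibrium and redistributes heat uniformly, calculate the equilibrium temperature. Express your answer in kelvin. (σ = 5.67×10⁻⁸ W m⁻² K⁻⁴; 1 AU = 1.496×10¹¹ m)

d = 0.448 AU = 6.70×10¹⁰ m.
Flux: S = L/(4πd²) = 2.22×10²⁴/(4π×(6.70×10¹⁰)²) = 39.3 W m⁻².
Energy balance: absorbed = emitted ⇒ πR²·S(1−A) = 4πR²·σT_eq⁴, so T_eq⁴ = S(1−A)/(4σ).
T_eq = [39.3 × 0.38 / (4 × 5.67×10⁻⁸)]^(1/4) = (6.59×10⁷)^(1/4) = 90.1 K.

T_eq ≈ 90.1 K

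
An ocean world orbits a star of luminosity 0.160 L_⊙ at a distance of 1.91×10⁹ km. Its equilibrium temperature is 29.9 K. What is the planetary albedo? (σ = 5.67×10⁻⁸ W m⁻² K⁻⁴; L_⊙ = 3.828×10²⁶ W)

d = 1.91×10⁹ km = 1.91×10¹² m.
L = 0.160 × 3.828×10²⁶ = 6.12×10²⁵ W.
Flux: S = L/(4πd²) = 6.12×10²⁵/(4π×(1.91×10¹²)²) = 1.34 W m⁻².
From T_eq⁴ = S(1−A)/(4σ): 1−A = 4σT_eq⁴/S.
1−A = 4 × 5.67×10⁻⁸ × (29.9)⁴ / 1.34 = 0.136.

A ≈ 0.86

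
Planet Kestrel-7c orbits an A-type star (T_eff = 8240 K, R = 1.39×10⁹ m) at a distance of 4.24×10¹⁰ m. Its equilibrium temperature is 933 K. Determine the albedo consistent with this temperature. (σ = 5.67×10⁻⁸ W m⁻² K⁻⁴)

A ≈ 0.39

L = 4πR_⋆²σT_⋆⁴ = 4π(1.39×10⁹)² × 5.67×10⁻⁸ × (8240)⁴ = 6.35×10²⁷ W.
S = L/(4πd²) = 2.81×10⁵ W m⁻².
From T_eq⁴ = S(1−A)/(4σ): 1−A = 4σT_eq⁴/S.
1−A = 4 × 5.67×10⁻⁸ × (933)⁴ / 2.81×10⁵ = 0.612.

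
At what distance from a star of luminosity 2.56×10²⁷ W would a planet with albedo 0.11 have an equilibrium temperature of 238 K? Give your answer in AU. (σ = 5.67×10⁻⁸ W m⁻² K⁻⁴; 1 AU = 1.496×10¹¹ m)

From T_eq⁴ = L(1−A)/(16πσd²): d = √[L(1−A)/(16πσT_eq⁴)].
d = √[2.56×10²⁷ × 0.89 / (16π × 5.67×10⁻⁸ × (238)⁴)] = 4.99×10¹¹ m = 3.34 AU.

d ≈ 3.34 AU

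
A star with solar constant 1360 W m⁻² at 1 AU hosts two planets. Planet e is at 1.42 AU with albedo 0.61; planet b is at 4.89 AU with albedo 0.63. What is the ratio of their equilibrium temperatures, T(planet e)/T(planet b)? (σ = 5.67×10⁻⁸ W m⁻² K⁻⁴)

T_eq = [S₀(1−A)/(4σd²)]^(1/4), so T ∝ (1−A)^(1/4) / √d.
T₁ = [1360×0.39/(4×5.67×10⁻⁸×1.42²)]^(1/4) = 184.54 K.
T₂ = [1360×0.37/(4×5.67×10⁻⁸×4.89²)]^(1/4) = 98.15 K.

T₁/T₂ ≈ 1.880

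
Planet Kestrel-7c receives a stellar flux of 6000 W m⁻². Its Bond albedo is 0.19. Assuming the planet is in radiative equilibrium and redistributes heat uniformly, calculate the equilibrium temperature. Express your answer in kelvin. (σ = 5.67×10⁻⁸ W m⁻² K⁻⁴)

T_eq ≈ 383 K

Energy balance: absorbed = emitted ⇒ πR²·S(1−A) = 4πR²·σT_eq⁴, so T_eq⁴ = S(1−A)/(4σ).
T_eq = [6000 × 0.81 / (4 × 5.67×10⁻⁸)]^(1/4) = (2.14×10¹⁰)^(1/4) = 383 K.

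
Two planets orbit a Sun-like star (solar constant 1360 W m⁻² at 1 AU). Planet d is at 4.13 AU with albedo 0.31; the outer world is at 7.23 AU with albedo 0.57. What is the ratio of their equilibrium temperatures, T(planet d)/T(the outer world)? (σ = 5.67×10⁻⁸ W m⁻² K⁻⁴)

T₁/T₂ ≈ 1.489

T_eq = [S₀(1−A)/(4σd²)]^(1/4), so T ∝ (1−A)^(1/4) / √d.
T₁ = [1360×0.69/(4×5.67×10⁻⁸×4.13²)]^(1/4) = 124.80 K.
T₂ = [1360×0.43/(4×5.67×10⁻⁸×7.23²)]^(1/4) = 83.81 K.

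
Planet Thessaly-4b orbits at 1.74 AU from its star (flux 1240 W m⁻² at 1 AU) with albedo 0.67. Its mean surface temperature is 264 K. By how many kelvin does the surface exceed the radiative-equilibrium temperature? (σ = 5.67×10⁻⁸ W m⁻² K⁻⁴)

S = 1240/1.74² = 409.6 W m⁻².
T_eq = [S(1−A)/(4σ)]^(1/4) = [409.6×0.33/(4×5.67×10⁻⁸)]^(1/4) = 156.2 K.
ΔT = T_surf − T_eq = 264 − 156.2.

ΔT ≈ 107.8 K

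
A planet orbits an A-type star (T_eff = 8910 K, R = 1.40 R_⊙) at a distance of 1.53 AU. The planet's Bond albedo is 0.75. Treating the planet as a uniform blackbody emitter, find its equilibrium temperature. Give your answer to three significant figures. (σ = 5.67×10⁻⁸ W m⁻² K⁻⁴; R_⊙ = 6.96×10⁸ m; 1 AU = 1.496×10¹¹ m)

T_eq ≈ 291 K

R_⋆ = 1.40 × 6.96×10⁸ = 9.74×10⁸ m.
d = 1.53 AU = 2.29×10¹¹ m.
L = 4πR_⋆²σT_⋆⁴ = 4π(9.74×10⁸)² × 5.67×10⁻⁸ × (8910)⁴ = 4.26×10²⁷ W.
S = L/(4πd²) = 6480 W m⁻².
Energy balance: absorbed = emitted ⇒ πR²·S(1−A) = 4πR²·σT_eq⁴, so T_eq⁴ = S(1−A)/(4σ).
T_eq = [6480 × 0.25 / (4 × 5.67×10⁻⁸)]^(1/4) = (7.14×10⁹)^(1/4) = 291 K.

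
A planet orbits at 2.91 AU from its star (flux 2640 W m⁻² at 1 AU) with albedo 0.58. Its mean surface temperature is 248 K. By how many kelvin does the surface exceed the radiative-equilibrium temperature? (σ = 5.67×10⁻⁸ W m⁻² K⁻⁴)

S = 2640/2.91² = 311.8 W m⁻².
T_eq = [S(1−A)/(4σ)]^(1/4) = [311.8×0.42/(4×5.67×10⁻⁸)]^(1/4) = 155.0 K.
ΔT = T_surf − T_eq = 248 − 155.0.

ΔT ≈ 93.0 K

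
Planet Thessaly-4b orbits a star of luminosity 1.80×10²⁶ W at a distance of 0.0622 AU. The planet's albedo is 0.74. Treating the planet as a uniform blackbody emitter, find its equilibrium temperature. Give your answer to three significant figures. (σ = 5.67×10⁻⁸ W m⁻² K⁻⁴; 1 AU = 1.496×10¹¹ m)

d = 0.0622 AU = 9.31×10⁹ m.
Flux: S = L/(4πd²) = 1.80×10²⁶/(4π×(9.31×10⁹)²) = 1.65×10⁵ W m⁻².
Energy balance: absorbed = emitted ⇒ πR²·S(1−A) = 4πR²·σT_eq⁴, so T_eq⁴ = S(1−A)/(4σ).
T_eq = [1.65×10⁵ × 0.26 / (4 × 5.67×10⁻⁸)]^(1/4) = (1.90×10¹¹)^(1/4) = 660 K.

T_eq ≈ 660 K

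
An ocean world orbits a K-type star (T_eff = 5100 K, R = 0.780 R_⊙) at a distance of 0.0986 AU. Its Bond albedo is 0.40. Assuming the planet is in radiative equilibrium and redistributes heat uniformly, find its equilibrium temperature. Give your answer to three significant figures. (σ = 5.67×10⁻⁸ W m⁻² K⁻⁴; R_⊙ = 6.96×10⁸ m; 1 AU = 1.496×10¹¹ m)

T_eq ≈ 609 K

R_⋆ = 0.780 × 6.96×10⁸ = 5.43×10⁸ m.
d = 0.0986 AU = 1.48×10¹⁰ m.
L = 4πR_⋆²σT_⋆⁴ = 4π(5.43×10⁸)² × 5.67×10⁻⁸ × (5100)⁴ = 1.42×10²⁶ W.
S = L/(4πd²) = 5.20×10⁴ W m⁻².
Energy balance: absorbed = emitted ⇒ πR²·S(1−A) = 4πR²·σT_eq⁴, so T_eq⁴ = S(1−A)/(4σ).
T_eq = [5.20×10⁴ × 0.60 / (4 × 5.67×10⁻⁸)]^(1/4) = (1.37×10¹¹)^(1/4) = 609 K.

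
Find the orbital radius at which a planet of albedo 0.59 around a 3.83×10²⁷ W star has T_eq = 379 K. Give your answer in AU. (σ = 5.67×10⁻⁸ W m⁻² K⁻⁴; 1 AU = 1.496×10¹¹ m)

From T_eq⁴ = L(1−A)/(16πσd²): d = √[L(1−A)/(16πσT_eq⁴)].
d = √[3.83×10²⁷ × 0.41 / (16π × 5.67×10⁻⁸ × (379)⁴)] = 1.63×10¹¹ m = 1.09 AU.

d ≈ 1.09 AU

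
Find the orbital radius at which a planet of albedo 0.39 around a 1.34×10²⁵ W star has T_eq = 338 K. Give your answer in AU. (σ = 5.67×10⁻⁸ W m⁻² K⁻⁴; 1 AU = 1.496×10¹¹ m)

d ≈ 0.0991 AU

From T_eq⁴ = L(1−A)/(16πσd²): d = √[L(1−A)/(16πσT_eq⁴)].
d = √[1.34×10²⁵ × 0.61 / (16π × 5.67×10⁻⁸ × (338)⁴)] = 1.48×10¹⁰ m = 0.0991 AU.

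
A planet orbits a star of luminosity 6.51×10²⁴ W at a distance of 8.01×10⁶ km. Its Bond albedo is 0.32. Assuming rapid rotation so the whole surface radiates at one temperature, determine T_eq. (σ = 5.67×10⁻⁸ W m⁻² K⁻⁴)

T_eq ≈ 394 K

d = 8.01×10⁶ km = 8.01×10⁹ m.
Flux: S = L/(4πd²) = 6.51×10²⁴/(4π×(8.01×10⁹)²) = 8070 W m⁻².
Energy balance: absorbed = emitted ⇒ πR²·S(1−A) = 4πR²·σT_eq⁴, so T_eq⁴ = S(1−A)/(4σ).
T_eq = [8070 × 0.68 / (4 × 5.67×10⁻⁸)]^(1/4) = (2.42×10¹⁰)^(1/4) = 394 K.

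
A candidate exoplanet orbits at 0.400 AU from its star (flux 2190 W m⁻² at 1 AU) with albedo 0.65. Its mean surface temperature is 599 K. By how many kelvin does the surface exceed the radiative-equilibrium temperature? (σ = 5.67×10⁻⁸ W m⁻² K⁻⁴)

S = 2190/0.400² = 1.369×10⁴ W m⁻².
T_eq = [S(1−A)/(4σ)]^(1/4) = [1.369×10⁴×0.35/(4×5.67×10⁻⁸)]^(1/4) = 381.2 K.
ΔT = T_surf − T_eq = 599 − 381.2.

ΔT ≈ 217.8 K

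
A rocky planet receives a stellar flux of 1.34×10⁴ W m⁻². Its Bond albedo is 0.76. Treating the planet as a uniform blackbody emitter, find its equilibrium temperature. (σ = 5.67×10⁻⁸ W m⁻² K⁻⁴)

Energy balance: absorbed = emitted ⇒ πR²·S(1−A) = 4πR²·σT_eq⁴, so T_eq⁴ = S(1−A)/(4σ).
T_eq = [1.34×10⁴ × 0.24 / (4 × 5.67×10⁻⁸)]^(1/4) = (1.42×10¹⁰)^(1/4) = 345 K.

T_eq ≈ 345 K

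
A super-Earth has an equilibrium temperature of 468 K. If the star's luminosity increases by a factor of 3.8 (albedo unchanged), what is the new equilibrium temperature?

T_eq ≈ 653 K

T_eq ∝ L^(1/4) · d^(−1/2).
T′ = 468 × 3.8^(1/4) = 653 K.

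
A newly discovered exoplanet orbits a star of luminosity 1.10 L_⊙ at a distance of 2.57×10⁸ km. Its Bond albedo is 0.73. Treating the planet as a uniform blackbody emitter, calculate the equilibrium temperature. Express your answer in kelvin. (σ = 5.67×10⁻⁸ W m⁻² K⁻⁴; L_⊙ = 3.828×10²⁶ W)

d = 2.57×10⁸ km = 2.57×10¹¹ m.
L = 1.10 × 3.828×10²⁶ = 4.21×10²⁶ W.
Flux: S = L/(4πd²) = 4.21×10²⁶/(4π×(2.57×10¹¹)²) = 507 W m⁻².
Energy balance: absorbed = emitted ⇒ πR²·S(1−A) = 4πR²·σT_eq⁴, so T_eq⁴ = S(1−A)/(4σ).
T_eq = [507 × 0.27 / (4 × 5.67×10⁻⁸)]^(1/4) = (6.04×10⁸)^(1/4) = 157 K.

T_eq ≈ 157 K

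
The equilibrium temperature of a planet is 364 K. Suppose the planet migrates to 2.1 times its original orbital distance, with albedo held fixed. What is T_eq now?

T_eq ∝ L^(1/4) · d^(−1/2).
T′ = 364 / 2.1^(1/2) = 251 K.

T_eq ≈ 251 K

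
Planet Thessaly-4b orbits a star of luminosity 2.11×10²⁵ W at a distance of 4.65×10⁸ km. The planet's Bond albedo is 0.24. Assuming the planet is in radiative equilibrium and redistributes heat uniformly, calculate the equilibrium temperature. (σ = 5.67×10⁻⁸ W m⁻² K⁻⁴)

T_eq ≈ 71.4 K

d = 4.65×10⁸ km = 4.65×10¹¹ m.
Flux: S = L/(4πd²) = 2.11×10²⁵/(4π×(4.65×10¹¹)²) = 7.77 W m⁻².
Energy balance: absorbed = emitted ⇒ πR²·S(1−A) = 4πR²·σT_eq⁴, so T_eq⁴ = S(1−A)/(4σ).
T_eq = [7.77 × 0.76 / (4 × 5.67×10⁻⁸)]^(1/4) = (2.60×10⁷)^(1/4) = 71.4 K.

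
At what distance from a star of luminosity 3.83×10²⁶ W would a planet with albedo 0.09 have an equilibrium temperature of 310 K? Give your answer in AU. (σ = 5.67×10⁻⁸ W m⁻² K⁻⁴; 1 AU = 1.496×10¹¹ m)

From T_eq⁴ = L(1−A)/(16πσd²): d = √[L(1−A)/(16πσT_eq⁴)].
d = √[3.83×10²⁶ × 0.91 / (16π × 5.67×10⁻⁸ × (310)⁴)] = 1.15×10¹¹ m = 0.769 AU.

d ≈ 0.769 AU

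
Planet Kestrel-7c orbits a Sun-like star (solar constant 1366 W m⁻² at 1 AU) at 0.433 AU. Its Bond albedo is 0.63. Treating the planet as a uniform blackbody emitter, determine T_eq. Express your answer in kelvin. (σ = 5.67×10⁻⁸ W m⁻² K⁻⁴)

T_eq ≈ 330 K

Flux at 0.433 AU: S = 1366/0.433² = 7290 W m⁻².
Energy balance: absorbed = emitted ⇒ πR²·S(1−A) = 4πR²·σT_eq⁴, so T_eq⁴ = S(1−A)/(4σ).
T_eq = [7290 × 0.37 / (4 × 5.67×10⁻⁸)]^(1/4) = (1.19×10¹⁰)^(1/4) = 330 K.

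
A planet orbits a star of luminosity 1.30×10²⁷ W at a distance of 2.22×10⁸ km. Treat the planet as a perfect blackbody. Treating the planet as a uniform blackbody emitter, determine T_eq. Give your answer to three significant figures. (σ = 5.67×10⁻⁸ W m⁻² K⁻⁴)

T_eq ≈ 310 K

d = 2.22×10⁸ km = 2.22×10¹¹ m.
Flux: S = L/(4πd²) = 1.30×10²⁷/(4π×(2.22×10¹¹)²) = 2100 W m⁻².
Energy balance: absorbed = emitted ⇒ πR²·S(1−A) = 4πR²·σT_eq⁴, so T_eq⁴ = S(1−A)/(4σ).
T_eq = [2100 × 1.00 / (4 × 5.67×10⁻⁸)]^(1/4) = (9.26×10⁹)^(1/4) = 310 K.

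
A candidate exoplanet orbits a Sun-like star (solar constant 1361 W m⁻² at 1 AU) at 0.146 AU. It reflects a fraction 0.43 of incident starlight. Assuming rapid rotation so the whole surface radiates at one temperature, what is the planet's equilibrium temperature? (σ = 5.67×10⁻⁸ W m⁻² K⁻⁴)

Flux at 0.146 AU: S = 1361/0.146² = 6.38×10⁴ W m⁻².
Energy balance: absorbed = emitted ⇒ πR²·S(1−A) = 4πR²·σT_eq⁴, so T_eq⁴ = S(1−A)/(4σ).
T_eq = [6.38×10⁴ × 0.57 / (4 × 5.67×10⁻⁸)]^(1/4) = (1.60×10¹¹)^(1/4) = 633 K.

T_eq ≈ 633 K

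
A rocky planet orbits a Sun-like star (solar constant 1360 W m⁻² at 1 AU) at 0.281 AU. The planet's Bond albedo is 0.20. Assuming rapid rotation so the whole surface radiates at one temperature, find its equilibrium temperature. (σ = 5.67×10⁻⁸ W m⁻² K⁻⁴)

T_eq ≈ 496 K

Flux at 0.281 AU: S = 1360/0.281² = 1.72×10⁴ W m⁻².
Energy balance: absorbed = emitted ⇒ πR²·S(1−A) = 4πR²·σT_eq⁴, so T_eq⁴ = S(1−A)/(4σ).
T_eq = [1.72×10⁴ × 0.80 / (4 × 5.67×10⁻⁸)]^(1/4) = (6.08×10¹⁰)^(1/4) = 496 K.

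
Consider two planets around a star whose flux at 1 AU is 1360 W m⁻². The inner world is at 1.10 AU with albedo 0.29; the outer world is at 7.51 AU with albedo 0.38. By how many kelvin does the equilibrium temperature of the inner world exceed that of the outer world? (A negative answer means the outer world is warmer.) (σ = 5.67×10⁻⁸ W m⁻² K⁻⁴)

T_eq = [S₀(1−A)/(4σd²)]^(1/4), so T ∝ (1−A)^(1/4) / √d.
T₁ = [1360×0.71/(4×5.67×10⁻⁸×1.10²)]^(1/4) = 243.55 K.
T₂ = [1360×0.62/(4×5.67×10⁻⁸×7.51²)]^(1/4) = 90.11 K.

ΔT ≈ 153.4 K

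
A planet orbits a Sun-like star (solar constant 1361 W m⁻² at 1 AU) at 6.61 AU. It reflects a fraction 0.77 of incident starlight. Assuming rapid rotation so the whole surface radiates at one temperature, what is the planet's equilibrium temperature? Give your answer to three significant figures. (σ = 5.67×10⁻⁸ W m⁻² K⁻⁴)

Flux at 6.61 AU: S = 1361/6.61² = 31.1 W m⁻².
Energy balance: absorbed = emitted ⇒ πR²·S(1−A) = 4πR²·σT_eq⁴, so T_eq⁴ = S(1−A)/(4σ).
T_eq = [31.1 × 0.23 / (4 × 5.67×10⁻⁸)]^(1/4) = (3.16×10⁷)^(1/4) = 75.0 K.

T_eq ≈ 75.0 K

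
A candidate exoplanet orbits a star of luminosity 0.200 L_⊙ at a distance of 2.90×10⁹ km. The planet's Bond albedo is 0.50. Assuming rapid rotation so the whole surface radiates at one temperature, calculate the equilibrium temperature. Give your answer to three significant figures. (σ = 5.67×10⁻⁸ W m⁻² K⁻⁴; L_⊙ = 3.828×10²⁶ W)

d = 2.90×10⁹ km = 2.90×10¹² m.
L = 0.200 × 3.828×10²⁶ = 7.66×10²⁵ W.
Flux: S = L/(4πd²) = 7.66×10²⁵/(4π×(2.90×10¹²)²) = 0.724 W m⁻².
Energy balance: absorbed = emitted ⇒ πR²·S(1−A) = 4πR²·σT_eq⁴, so T_eq⁴ = S(1−A)/(4σ).
T_eq = [0.724 × 0.50 / (4 × 5.67×10⁻⁸)]^(1/4) = (1.60×10⁶)^(1/4) = 35.5 K.

T_eq ≈ 35.5 K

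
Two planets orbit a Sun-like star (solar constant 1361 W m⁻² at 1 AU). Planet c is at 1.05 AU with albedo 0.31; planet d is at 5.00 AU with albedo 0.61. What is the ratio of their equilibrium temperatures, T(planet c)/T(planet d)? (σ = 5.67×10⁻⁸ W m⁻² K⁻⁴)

T_eq = [S₀(1−A)/(4σd²)]^(1/4), so T ∝ (1−A)^(1/4) / √d.
T₁ = [1361×0.69/(4×5.67×10⁻⁸×1.05²)]^(1/4) = 247.55 K.
T₂ = [1361×0.39/(4×5.67×10⁻⁸×5.00²)]^(1/4) = 98.36 K.

T₁/T₂ ≈ 2.517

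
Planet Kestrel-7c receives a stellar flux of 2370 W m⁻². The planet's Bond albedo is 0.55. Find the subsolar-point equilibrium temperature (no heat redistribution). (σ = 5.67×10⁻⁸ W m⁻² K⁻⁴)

T_ss ≈ 370 K

At the subsolar point the surface absorbs S(1−A) and emits σT⁴ per unit area — no factor of 4, since only the local patch is in balance.
T = [2370 × 0.45 / 5.67×10⁻⁸]^(1/4) = (1.88×10¹⁰)^(1/4) = 370 K.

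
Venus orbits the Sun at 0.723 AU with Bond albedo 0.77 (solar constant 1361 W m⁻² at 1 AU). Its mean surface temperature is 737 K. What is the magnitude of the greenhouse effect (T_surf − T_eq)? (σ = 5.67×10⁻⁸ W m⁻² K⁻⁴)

ΔT ≈ 510.3 K

S = 1361/0.723² = 2604 W m⁻².
T_eq = [S(1−A)/(4σ)]^(1/4) = [2604×0.23/(4×5.67×10⁻⁸)]^(1/4) = 226.7 K.
ΔT = T_surf − T_eq = 737 − 226.7.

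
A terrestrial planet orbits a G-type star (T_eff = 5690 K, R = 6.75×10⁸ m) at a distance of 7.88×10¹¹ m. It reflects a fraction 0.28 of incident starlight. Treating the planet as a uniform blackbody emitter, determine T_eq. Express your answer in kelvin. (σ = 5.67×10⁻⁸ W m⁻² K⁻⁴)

L = 4πR_⋆²σT_⋆⁴ = 4π(6.75×10⁸)² × 5.67×10⁻⁸ × (5690)⁴ = 3.40×10²⁶ W.
S = L/(4πd²) = 43.6 W m⁻².
Energy balance: absorbed = emitted ⇒ πR²·S(1−A) = 4πR²·σT_eq⁴, so T_eq⁴ = S(1−A)/(4σ).
T_eq = [43.6 × 0.72 / (4 × 5.67×10⁻⁸)]^(1/4) = (1.38×10⁸)^(1/4) = 108 K.

T_eq ≈ 108 K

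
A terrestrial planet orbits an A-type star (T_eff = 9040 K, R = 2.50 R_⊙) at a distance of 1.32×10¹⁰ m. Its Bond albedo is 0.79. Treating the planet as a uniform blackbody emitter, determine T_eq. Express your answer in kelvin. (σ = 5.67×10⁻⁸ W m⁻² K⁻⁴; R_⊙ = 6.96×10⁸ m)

T_eq ≈ 1570 K

R_⋆ = 2.50 × 6.96×10⁸ = 1.74×10⁹ m.
L = 4πR_⋆²σT_⋆⁴ = 4π(1.74×10⁹)² × 5.67×10⁻⁸ × (9040)⁴ = 1.44×10²⁸ W.
S = L/(4πd²) = 6.58×10⁶ W m⁻².
Energy balance: absorbed = emitted ⇒ πR²·S(1−A) = 4πR²·σT_eq⁴, so T_eq⁴ = S(1−A)/(4σ).
T_eq = [6.58×10⁶ × 0.21 / (4 × 5.67×10⁻⁸)]^(1/4) = (6.09×10¹²)^(1/4) = 1570 K.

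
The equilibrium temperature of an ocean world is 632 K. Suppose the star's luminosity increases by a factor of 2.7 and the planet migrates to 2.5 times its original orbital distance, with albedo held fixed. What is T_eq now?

T_eq ∝ L^(1/4) · d^(−1/2).
T′ = 632 × 2.7^(1/4) / 2.5^(1/2) = 512 K.

T_eq ≈ 512 K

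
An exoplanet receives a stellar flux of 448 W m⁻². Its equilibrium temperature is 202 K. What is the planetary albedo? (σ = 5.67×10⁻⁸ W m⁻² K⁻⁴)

A ≈ 0.16

From T_eq⁴ = S(1−A)/(4σ): 1−A = 4σT_eq⁴/S.
1−A = 4 × 5.67×10⁻⁸ × (202)⁴ / 448 = 0.843.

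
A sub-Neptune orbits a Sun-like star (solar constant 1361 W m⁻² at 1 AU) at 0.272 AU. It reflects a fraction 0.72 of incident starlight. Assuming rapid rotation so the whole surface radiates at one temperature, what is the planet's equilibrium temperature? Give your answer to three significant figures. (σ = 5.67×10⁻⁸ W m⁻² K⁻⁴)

Flux at 0.272 AU: S = 1361/0.272² = 1.84×10⁴ W m⁻².
Energy balance: absorbed = emitted ⇒ πR²·S(1−A) = 4πR²·σT_eq⁴, so T_eq⁴ = S(1−A)/(4σ).
T_eq = [1.84×10⁴ × 0.28 / (4 × 5.67×10⁻⁸)]^(1/4) = (2.27×10¹⁰)^(1/4) = 388 K.

T_eq ≈ 388 K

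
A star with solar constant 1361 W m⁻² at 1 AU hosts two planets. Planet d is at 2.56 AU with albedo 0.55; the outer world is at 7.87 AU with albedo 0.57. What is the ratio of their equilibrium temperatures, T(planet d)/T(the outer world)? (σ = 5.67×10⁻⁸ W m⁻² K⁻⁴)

T₁/T₂ ≈ 1.773

T_eq = [S₀(1−A)/(4σd²)]^(1/4), so T ∝ (1−A)^(1/4) / √d.
T₁ = [1361×0.45/(4×5.67×10⁻⁸×2.56²)]^(1/4) = 142.47 K.
T₂ = [1361×0.43/(4×5.67×10⁻⁸×7.87²)]^(1/4) = 80.34 K.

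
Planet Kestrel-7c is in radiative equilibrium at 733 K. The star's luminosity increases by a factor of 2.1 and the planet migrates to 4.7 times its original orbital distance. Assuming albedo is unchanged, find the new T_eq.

T_eq ≈ 407 K

T_eq ∝ L^(1/4) · d^(−1/2).
T′ = 733 × 2.1^(1/4) / 4.7^(1/2) = 407 K.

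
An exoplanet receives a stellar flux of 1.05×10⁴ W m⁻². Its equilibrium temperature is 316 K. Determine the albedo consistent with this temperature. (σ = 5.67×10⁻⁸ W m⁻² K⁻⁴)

A ≈ 0.78

From T_eq⁴ = S(1−A)/(4σ): 1−A = 4σT_eq⁴/S.
1−A = 4 × 5.67×10⁻⁸ × (316)⁴ / 1.05×10⁴ = 0.215.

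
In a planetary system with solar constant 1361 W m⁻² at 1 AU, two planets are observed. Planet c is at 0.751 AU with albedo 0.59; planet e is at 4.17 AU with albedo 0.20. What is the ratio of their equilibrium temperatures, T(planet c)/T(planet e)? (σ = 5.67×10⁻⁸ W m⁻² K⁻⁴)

T₁/T₂ ≈ 1.994

T_eq = [S₀(1−A)/(4σd²)]^(1/4), so T ∝ (1−A)^(1/4) / √d.
T₁ = [1361×0.41/(4×5.67×10⁻⁸×0.751²)]^(1/4) = 257.00 K.
T₂ = [1361×0.80/(4×5.67×10⁻⁸×4.17²)]^(1/4) = 128.90 K.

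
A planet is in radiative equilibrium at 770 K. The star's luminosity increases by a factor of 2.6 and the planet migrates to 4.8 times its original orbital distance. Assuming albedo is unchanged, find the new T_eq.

T_eq ≈ 446 K

T_eq ∝ L^(1/4) · d^(−1/2).
T′ = 770 × 2.6^(1/4) / 4.8^(1/2) = 446 K.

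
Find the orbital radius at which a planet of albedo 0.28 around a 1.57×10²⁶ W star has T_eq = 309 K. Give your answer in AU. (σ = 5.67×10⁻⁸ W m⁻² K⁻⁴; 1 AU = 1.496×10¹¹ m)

d ≈ 0.441 AU

From T_eq⁴ = L(1−A)/(16πσd²): d = √[L(1−A)/(16πσT_eq⁴)].
d = √[1.57×10²⁶ × 0.72 / (16π × 5.67×10⁻⁸ × (309)⁴)] = 6.60×10¹⁰ m = 0.441 AU.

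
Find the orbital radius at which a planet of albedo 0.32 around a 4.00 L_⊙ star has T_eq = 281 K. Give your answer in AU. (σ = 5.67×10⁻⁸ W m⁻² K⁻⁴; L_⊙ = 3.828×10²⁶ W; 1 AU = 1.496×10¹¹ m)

L = 4.00 × 3.828×10²⁶ = 1.53×10²⁷ W.
From T_eq⁴ = L(1−A)/(16πσd²): d = √[L(1−A)/(16πσT_eq⁴)].
d = √[1.53×10²⁷ × 0.68 / (16π × 5.67×10⁻⁸ × (281)⁴)] = 2.42×10¹¹ m = 1.62 AU.

d ≈ 1.62 AU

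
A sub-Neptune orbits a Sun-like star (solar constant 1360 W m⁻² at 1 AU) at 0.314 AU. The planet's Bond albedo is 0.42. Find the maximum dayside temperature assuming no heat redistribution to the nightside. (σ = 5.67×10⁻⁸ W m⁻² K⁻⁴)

T_ss ≈ 613 K

Flux at 0.314 AU: S = 1360/0.314² = 1.38×10⁴ W m⁻².
With no redistribution each surface element balances locally: S(1−A) = σT⁴.
T = [1.38×10⁴ × 0.58 / 5.67×10⁻⁸]^(1/4) = (1.41×10¹¹)^(1/4) = 613 K.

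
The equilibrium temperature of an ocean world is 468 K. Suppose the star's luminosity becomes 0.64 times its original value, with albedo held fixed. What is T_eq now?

T_eq ≈ 419 K

T_eq ∝ L^(1/4) · d^(−1/2).
T′ = 468 × 0.64^(1/4) = 419 K.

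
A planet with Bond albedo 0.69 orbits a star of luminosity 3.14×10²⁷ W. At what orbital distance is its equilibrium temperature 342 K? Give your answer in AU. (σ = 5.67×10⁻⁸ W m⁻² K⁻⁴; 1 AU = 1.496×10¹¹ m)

d ≈ 1.06 AU

From T_eq⁴ = L(1−A)/(16πσd²): d = √[L(1−A)/(16πσT_eq⁴)].
d = √[3.14×10²⁷ × 0.31 / (16π × 5.67×10⁻⁸ × (342)⁴)] = 1.58×10¹¹ m = 1.06 AU.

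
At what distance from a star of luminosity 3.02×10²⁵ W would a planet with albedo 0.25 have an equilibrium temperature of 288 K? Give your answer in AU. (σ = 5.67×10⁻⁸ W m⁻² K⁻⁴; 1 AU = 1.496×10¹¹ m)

From T_eq⁴ = L(1−A)/(16πσd²): d = √[L(1−A)/(16πσT_eq⁴)].
d = √[3.02×10²⁵ × 0.75 / (16π × 5.67×10⁻⁸ × (288)⁴)] = 3.40×10¹⁰ m = 0.227 AU.

d ≈ 0.227 AU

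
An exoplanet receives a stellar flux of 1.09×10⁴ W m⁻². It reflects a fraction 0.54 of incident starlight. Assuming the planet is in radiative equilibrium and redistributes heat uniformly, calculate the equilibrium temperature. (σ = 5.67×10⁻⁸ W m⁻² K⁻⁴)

T_eq ≈ 386 K

Energy balance: absorbed = emitted ⇒ πR²·S(1−A) = 4πR²·σT_eq⁴, so T_eq⁴ = S(1−A)/(4σ).
T_eq = [1.09×10⁴ × 0.46 / (4 × 5.67×10⁻⁸)]^(1/4) = (2.21×10¹⁰)^(1/4) = 386 K.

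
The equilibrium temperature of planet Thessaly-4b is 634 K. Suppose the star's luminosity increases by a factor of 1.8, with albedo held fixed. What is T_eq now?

T_eq ∝ L^(1/4) · d^(−1/2).
T′ = 634 × 1.8^(1/4) = 734 K.

T_eq ≈ 734 K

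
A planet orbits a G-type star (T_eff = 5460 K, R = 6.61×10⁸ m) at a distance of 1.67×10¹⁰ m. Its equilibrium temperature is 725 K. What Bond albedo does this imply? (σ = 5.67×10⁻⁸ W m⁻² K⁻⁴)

L = 4πR_⋆²σT_⋆⁴ = 4π(6.61×10⁸)² × 5.67×10⁻⁸ × (5460)⁴ = 2.77×10²⁶ W.
S = L/(4πd²) = 7.89×10⁴ W m⁻².
From T_eq⁴ = S(1−A)/(4σ): 1−A = 4σT_eq⁴/S.
1−A = 4 × 5.67×10⁻⁸ × (725)⁴ / 7.89×10⁴ = 0.794.

A ≈ 0.21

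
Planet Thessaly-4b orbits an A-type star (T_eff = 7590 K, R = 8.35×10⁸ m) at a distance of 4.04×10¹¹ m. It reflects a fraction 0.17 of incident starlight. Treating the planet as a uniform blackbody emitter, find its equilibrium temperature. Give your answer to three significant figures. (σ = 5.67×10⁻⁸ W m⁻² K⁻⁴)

T_eq ≈ 233 K

L = 4πR_⋆²σT_⋆⁴ = 4π(8.35×10⁸)² × 5.67×10⁻⁸ × (7590)⁴ = 1.65×10²⁷ W.
S = L/(4πd²) = 804 W m⁻².
Energy balance: absorbed = emitted ⇒ πR²·S(1−A) = 4πR²·σT_eq⁴, so T_eq⁴ = S(1−A)/(4σ).
T_eq = [804 × 0.83 / (4 × 5.67×10⁻⁸)]^(1/4) = (2.94×10⁹)^(1/4) = 233 K.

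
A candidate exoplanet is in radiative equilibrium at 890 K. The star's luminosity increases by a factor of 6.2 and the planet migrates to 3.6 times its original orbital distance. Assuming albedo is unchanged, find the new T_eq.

T_eq ∝ L^(1/4) · d^(−1/2).
T′ = 890 × 6.2^(1/4) / 3.6^(1/2) = 740 K.

T_eq ≈ 740 K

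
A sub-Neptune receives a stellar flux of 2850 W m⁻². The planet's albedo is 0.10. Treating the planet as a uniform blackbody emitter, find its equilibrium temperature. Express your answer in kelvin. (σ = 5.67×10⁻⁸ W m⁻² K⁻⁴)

T_eq ≈ 326 K

Energy balance: absorbed = emitted ⇒ πR²·S(1−A) = 4πR²·σT_eq⁴, so T_eq⁴ = S(1−A)/(4σ).
T_eq = [2850 × 0.90 / (4 × 5.67×10⁻⁸)]^(1/4) = (1.13×10¹⁰)^(1/4) = 326 K.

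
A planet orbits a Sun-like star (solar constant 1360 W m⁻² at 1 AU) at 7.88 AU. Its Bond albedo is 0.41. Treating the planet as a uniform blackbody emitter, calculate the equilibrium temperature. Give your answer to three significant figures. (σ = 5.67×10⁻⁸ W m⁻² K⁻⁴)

Flux at 7.88 AU: S = 1360/7.88² = 21.9 W m⁻².
Energy balance: absorbed = emitted ⇒ πR²·S(1−A) = 4πR²·σT_eq⁴, so T_eq⁴ = S(1−A)/(4σ).
T_eq = [21.9 × 0.59 / (4 × 5.67×10⁻⁸)]^(1/4) = (5.70×10⁷)^(1/4) = 86.9 K.

T_eq ≈ 86.9 K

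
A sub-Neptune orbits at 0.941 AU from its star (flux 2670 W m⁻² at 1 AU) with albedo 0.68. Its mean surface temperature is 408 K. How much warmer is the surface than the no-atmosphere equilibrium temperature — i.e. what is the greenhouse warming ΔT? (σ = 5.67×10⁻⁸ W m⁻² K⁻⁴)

S = 2670/0.941² = 3015 W m⁻².
T_eq = [S(1−A)/(4σ)]^(1/4) = [3015×0.32/(4×5.67×10⁻⁸)]^(1/4) = 255.4 K.
ΔT = T_surf − T_eq = 408 − 255.4.

ΔT ≈ 152.6 K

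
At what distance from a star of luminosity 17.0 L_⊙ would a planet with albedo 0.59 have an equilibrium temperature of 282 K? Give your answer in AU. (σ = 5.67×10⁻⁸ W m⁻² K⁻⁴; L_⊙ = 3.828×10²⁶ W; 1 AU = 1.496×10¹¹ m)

L = 17.0 × 3.828×10²⁶ = 6.51×10²⁷ W.
From T_eq⁴ = L(1−A)/(16πσd²): d = √[L(1−A)/(16πσT_eq⁴)].
d = √[6.51×10²⁷ × 0.41 / (16π × 5.67×10⁻⁸ × (282)⁴)] = 3.85×10¹¹ m = 2.57 AU.

d ≈ 2.57 AU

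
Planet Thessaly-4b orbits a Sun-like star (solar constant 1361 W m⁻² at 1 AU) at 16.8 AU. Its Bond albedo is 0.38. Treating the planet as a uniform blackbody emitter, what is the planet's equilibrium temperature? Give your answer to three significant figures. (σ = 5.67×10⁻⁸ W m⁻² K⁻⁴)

Flux at 16.8 AU: S = 1361/16.8² = 4.82 W m⁻².
Energy balance: absorbed = emitted ⇒ πR²·S(1−A) = 4πR²·σT_eq⁴, so T_eq⁴ = S(1−A)/(4σ).
T_eq = [4.82 × 0.62 / (4 × 5.67×10⁻⁸)]^(1/4) = (1.32×10⁷)^(1/4) = 60.3 K.

T_eq ≈ 60.3 K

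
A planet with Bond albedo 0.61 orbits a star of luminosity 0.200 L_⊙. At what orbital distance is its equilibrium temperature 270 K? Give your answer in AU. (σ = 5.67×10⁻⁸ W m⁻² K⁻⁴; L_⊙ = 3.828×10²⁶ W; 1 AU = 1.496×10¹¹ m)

d ≈ 0.297 AU

L = 0.200 × 3.828×10²⁶ = 7.66×10²⁵ W.
From T_eq⁴ = L(1−A)/(16πσd²): d = √[L(1−A)/(16πσT_eq⁴)].
d = √[7.66×10²⁵ × 0.39 / (16π × 5.67×10⁻⁸ × (270)⁴)] = 4.44×10¹⁰ m = 0.297 AU.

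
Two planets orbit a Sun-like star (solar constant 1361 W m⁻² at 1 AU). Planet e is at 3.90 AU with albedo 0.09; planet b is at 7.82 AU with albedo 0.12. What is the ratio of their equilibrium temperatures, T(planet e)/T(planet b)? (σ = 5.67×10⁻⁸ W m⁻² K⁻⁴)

T_eq = [S₀(1−A)/(4σd²)]^(1/4), so T ∝ (1−A)^(1/4) / √d.
T₁ = [1361×0.91/(4×5.67×10⁻⁸×3.90²)]^(1/4) = 137.65 K.
T₂ = [1361×0.88/(4×5.67×10⁻⁸×7.82²)]^(1/4) = 96.40 K.

T₁/T₂ ≈ 1.428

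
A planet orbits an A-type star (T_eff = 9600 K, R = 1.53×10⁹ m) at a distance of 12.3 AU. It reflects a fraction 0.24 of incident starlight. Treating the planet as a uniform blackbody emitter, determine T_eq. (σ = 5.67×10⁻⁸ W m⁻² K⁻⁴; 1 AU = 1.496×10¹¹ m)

T_eq ≈ 183 K

d = 12.3 AU = 1.84×10¹² m.
L = 4πR_⋆²σT_⋆⁴ = 4π(1.53×10⁹)² × 5.67×10⁻⁸ × (9600)⁴ = 1.42×10²⁸ W.
S = L/(4πd²) = 333 W m⁻².
Energy balance: absorbed = emitted ⇒ πR²·S(1−A) = 4πR²·σT_eq⁴, so T_eq⁴ = S(1−A)/(4σ).
T_eq = [333 × 0.76 / (4 × 5.67×10⁻⁸)]^(1/4) = (1.12×10⁹)^(1/4) = 183 K.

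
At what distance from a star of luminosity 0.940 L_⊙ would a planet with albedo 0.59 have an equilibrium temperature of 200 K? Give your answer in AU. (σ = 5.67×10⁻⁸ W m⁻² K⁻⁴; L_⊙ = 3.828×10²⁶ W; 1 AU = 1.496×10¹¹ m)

L = 0.940 × 3.828×10²⁶ = 3.60×10²⁶ W.
From T_eq⁴ = L(1−A)/(16πσd²): d = √[L(1−A)/(16πσT_eq⁴)].
d = √[3.60×10²⁶ × 0.41 / (16π × 5.67×10⁻⁸ × (200)⁴)] = 1.80×10¹¹ m = 1.20 AU.

d ≈ 1.20 AU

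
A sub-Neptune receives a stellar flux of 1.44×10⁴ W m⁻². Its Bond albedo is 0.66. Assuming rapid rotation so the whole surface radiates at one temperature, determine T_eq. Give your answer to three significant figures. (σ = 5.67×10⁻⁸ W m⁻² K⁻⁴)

T_eq ≈ 383 K

Energy balance: absorbed = emitted ⇒ πR²·S(1−A) = 4πR²·σT_eq⁴, so T_eq⁴ = S(1−A)/(4σ).
T_eq = [1.44×10⁴ × 0.34 / (4 × 5.67×10⁻⁸)]^(1/4) = (2.16×10¹⁰)^(1/4) = 383 K.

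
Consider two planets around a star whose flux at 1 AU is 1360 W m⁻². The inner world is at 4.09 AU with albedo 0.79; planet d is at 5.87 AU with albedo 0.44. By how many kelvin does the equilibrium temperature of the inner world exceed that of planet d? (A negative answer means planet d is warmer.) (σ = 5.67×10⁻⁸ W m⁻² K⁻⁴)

T_eq = [S₀(1−A)/(4σd²)]^(1/4), so T ∝ (1−A)^(1/4) / √d.
T₁ = [1360×0.21/(4×5.67×10⁻⁸×4.09²)]^(1/4) = 93.15 K.
T₂ = [1360×0.56/(4×5.67×10⁻⁸×5.87²)]^(1/4) = 99.36 K.

ΔT ≈ -6.2 K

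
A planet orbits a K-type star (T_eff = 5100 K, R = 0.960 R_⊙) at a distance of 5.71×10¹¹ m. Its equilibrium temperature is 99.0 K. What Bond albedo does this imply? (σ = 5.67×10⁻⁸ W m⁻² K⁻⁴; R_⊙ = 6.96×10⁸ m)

R_⋆ = 0.960 × 6.96×10⁸ = 6.68×10⁸ m.
L = 4πR_⋆²σT_⋆⁴ = 4π(6.68×10⁸)² × 5.67×10⁻⁸ × (5100)⁴ = 2.15×10²⁶ W.
S = L/(4πd²) = 52.5 W m⁻².
From T_eq⁴ = S(1−A)/(4σ): 1−A = 4σT_eq⁴/S.
1−A = 4 × 5.67×10⁻⁸ × (99.0)⁴ / 52.5 = 0.415.

A ≈ 0.59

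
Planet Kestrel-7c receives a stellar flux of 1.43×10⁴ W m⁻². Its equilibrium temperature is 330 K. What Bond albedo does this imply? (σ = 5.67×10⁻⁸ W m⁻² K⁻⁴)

A ≈ 0.81

From T_eq⁴ = S(1−A)/(4σ): 1−A = 4σT_eq⁴/S.
1−A = 4 × 5.67×10⁻⁸ × (330)⁴ / 1.43×10⁴ = 0.188.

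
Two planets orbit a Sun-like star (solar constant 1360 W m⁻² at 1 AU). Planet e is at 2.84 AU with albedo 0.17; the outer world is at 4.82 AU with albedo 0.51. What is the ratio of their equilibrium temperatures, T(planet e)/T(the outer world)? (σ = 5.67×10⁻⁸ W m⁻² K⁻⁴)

T₁/T₂ ≈ 1.486

T_eq = [S₀(1−A)/(4σd²)]^(1/4), so T ∝ (1−A)^(1/4) / √d.
T₁ = [1360×0.83/(4×5.67×10⁻⁸×2.84²)]^(1/4) = 157.61 K.
T₂ = [1360×0.49/(4×5.67×10⁻⁸×4.82²)]^(1/4) = 106.05 K.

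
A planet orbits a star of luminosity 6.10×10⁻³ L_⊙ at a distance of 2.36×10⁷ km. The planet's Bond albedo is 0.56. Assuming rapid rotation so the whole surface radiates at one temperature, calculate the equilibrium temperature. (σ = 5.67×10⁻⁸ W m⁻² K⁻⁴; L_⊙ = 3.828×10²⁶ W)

T_eq ≈ 160 K

d = 2.36×10⁷ km = 2.36×10¹⁰ m.
L = 6.10×10⁻³ × 3.828×10²⁶ = 2.34×10²⁴ W.
Flux: S = L/(4πd²) = 2.34×10²⁴/(4π×(2.36×10¹⁰)²) = 334 W m⁻².
Energy balance: absorbed = emitted ⇒ πR²·S(1−A) = 4πR²·σT_eq⁴, so T_eq⁴ = S(1−A)/(4σ).
T_eq = [334 × 0.44 / (4 × 5.67×10⁻⁸)]^(1/4) = (6.47×10⁸)^(1/4) = 160 K.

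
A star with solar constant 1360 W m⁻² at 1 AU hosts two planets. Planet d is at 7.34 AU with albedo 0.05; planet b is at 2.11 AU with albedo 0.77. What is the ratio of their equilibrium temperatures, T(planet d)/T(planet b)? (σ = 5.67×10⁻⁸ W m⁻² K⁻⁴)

T₁/T₂ ≈ 0.764

T_eq = [S₀(1−A)/(4σd²)]^(1/4), so T ∝ (1−A)^(1/4) / √d.
T₁ = [1360×0.95/(4×5.67×10⁻⁸×7.34²)]^(1/4) = 101.40 K.
T₂ = [1360×0.23/(4×5.67×10⁻⁸×2.11²)]^(1/4) = 132.67 K.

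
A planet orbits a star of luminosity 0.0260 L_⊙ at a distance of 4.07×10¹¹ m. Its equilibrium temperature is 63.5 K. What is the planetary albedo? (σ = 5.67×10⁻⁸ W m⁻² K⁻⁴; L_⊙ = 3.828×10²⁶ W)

A ≈ 0.23

L = 0.0260 × 3.828×10²⁶ = 9.95×10²⁴ W.
Flux: S = L/(4πd²) = 9.95×10²⁴/(4π×(4.07×10¹¹)²) = 4.78 W m⁻².
From T_eq⁴ = S(1−A)/(4σ): 1−A = 4σT_eq⁴/S.
1−A = 4 × 5.67×10⁻⁸ × (63.5)⁴ / 4.78 = 0.771.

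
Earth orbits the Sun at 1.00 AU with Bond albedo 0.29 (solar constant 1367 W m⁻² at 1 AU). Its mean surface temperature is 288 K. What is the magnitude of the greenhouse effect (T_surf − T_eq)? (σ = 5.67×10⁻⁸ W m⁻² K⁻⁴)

ΔT ≈ 32.2 K

S = 1367/1.00² = 1367 W m⁻².
T_eq = [S(1−A)/(4σ)]^(1/4) = [1367×0.71/(4×5.67×10⁻⁸)]^(1/4) = 255.8 K.
ΔT = T_surf − T_eq = 288 − 255.8.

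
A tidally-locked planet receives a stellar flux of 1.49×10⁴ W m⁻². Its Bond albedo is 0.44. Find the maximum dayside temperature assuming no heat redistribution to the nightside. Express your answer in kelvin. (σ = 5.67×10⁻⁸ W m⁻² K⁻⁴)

T_ss ≈ 619 K

With no redistribution each surface element balances locally: S(1−A) = σT⁴.
T = [1.49×10⁴ × 0.56 / 5.67×10⁻⁸]^(1/4) = (1.47×10¹¹)^(1/4) = 619 K.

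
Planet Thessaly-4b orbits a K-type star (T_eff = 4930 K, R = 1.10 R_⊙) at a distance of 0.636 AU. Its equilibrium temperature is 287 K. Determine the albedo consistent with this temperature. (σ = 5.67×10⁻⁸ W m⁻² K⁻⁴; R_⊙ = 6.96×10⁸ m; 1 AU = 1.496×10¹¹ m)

R_⋆ = 1.10 × 6.96×10⁸ = 7.66×10⁸ m.
d = 0.636 AU = 9.51×10¹⁰ m.
L = 4πR_⋆²σT_⋆⁴ = 4π(7.66×10⁸)² × 5.67×10⁻⁸ × (4930)⁴ = 2.47×10²⁶ W.
S = L/(4πd²) = 2170 W m⁻².
From T_eq⁴ = S(1−A)/(4σ): 1−A = 4σT_eq⁴/S.
1−A = 4 × 5.67×10⁻⁸ × (287)⁴ / 2170 = 0.710.

A ≈ 0.29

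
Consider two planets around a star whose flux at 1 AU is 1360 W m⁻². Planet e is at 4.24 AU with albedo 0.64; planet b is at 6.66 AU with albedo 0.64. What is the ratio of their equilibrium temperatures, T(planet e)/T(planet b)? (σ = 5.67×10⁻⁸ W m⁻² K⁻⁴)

T₁/T₂ ≈ 1.253

T_eq = [S₀(1−A)/(4σd²)]^(1/4), so T ∝ (1−A)^(1/4) / √d.
T₁ = [1360×0.36/(4×5.67×10⁻⁸×4.24²)]^(1/4) = 104.68 K.
T₂ = [1360×0.36/(4×5.67×10⁻⁸×6.66²)]^(1/4) = 83.52 K.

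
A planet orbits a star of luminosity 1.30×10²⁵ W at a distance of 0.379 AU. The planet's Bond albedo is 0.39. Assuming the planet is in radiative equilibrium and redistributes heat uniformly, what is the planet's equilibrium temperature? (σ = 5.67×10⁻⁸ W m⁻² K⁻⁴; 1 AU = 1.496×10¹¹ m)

d = 0.379 AU = 5.67×10¹⁰ m.
Flux: S = L/(4πd²) = 1.30×10²⁵/(4π×(5.67×10¹⁰)²) = 322 W m⁻².
Energy balance: absorbed = emitted ⇒ πR²·S(1−A) = 4πR²·σT_eq⁴, so T_eq⁴ = S(1−A)/(4σ).
T_eq = [322 × 0.61 / (4 × 5.67×10⁻⁸)]^(1/4) = (8.66×10⁸)^(1/4) = 172 K.

T_eq ≈ 172 K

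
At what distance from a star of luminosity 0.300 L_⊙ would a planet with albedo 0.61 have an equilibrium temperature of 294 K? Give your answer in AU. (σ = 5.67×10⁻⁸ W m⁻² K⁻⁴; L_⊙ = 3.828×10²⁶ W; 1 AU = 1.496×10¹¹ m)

L = 0.300 × 3.828×10²⁶ = 1.15×10²⁶ W.
From T_eq⁴ = L(1−A)/(16πσd²): d = √[L(1−A)/(16πσT_eq⁴)].
d = √[1.15×10²⁶ × 0.39 / (16π × 5.67×10⁻⁸ × (294)⁴)] = 4.59×10¹⁰ m = 0.307 AU.

d ≈ 0.307 AU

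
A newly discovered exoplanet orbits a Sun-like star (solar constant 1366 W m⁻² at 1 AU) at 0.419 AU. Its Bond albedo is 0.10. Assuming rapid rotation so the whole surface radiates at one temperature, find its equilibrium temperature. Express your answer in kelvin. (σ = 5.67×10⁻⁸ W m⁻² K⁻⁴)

T_eq ≈ 419 K

Flux at 0.419 AU: S = 1366/0.419² = 7780 W m⁻².
Energy balance: absorbed = emitted ⇒ πR²·S(1−A) = 4πR²·σT_eq⁴, so T_eq⁴ = S(1−A)/(4σ).
T_eq = [7780 × 0.90 / (4 × 5.67×10⁻⁸)]^(1/4) = (3.09×10¹⁰)^(1/4) = 419 K.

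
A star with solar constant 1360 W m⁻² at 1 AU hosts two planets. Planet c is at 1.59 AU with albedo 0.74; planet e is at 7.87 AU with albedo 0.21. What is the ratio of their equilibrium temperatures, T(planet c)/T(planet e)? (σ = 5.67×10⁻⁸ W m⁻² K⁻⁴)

T_eq = [S₀(1−A)/(4σd²)]^(1/4), so T ∝ (1−A)^(1/4) / √d.
T₁ = [1360×0.26/(4×5.67×10⁻⁸×1.59²)]^(1/4) = 157.59 K.
T₂ = [1360×0.79/(4×5.67×10⁻⁸×7.87²)]^(1/4) = 93.52 K.

T₁/T₂ ≈ 1.685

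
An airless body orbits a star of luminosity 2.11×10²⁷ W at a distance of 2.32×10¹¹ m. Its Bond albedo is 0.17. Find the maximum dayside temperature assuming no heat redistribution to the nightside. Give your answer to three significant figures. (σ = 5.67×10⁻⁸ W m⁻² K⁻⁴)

T_ss ≈ 462 K

Flux: S = L/(4πd²) = 2.11×10²⁷/(4π×(2.32×10¹¹)²) = 3120 W m⁻².
With no redistribution each surface element balances locally: S(1−A) = σT⁴.
T = [3120 × 0.83 / 5.67×10⁻⁸]^(1/4) = (4.57×10¹⁰)^(1/4) = 462 K.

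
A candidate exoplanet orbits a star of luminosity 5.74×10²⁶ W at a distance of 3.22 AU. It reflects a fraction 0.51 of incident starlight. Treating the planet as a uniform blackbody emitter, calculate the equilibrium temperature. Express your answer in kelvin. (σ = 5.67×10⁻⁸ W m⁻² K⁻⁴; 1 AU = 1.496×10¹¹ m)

T_eq ≈ 144 K

d = 3.22 AU = 4.82×10¹¹ m.
Flux: S = L/(4πd²) = 5.74×10²⁶/(4π×(4.82×10¹¹)²) = 197 W m⁻².
Energy balance: absorbed = emitted ⇒ πR²·S(1−A) = 4πR²·σT_eq⁴, so T_eq⁴ = S(1−A)/(4σ).
T_eq = [197 × 0.49 / (4 × 5.67×10⁻⁸)]^(1/4) = (4.25×10⁸)^(1/4) = 144 K.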